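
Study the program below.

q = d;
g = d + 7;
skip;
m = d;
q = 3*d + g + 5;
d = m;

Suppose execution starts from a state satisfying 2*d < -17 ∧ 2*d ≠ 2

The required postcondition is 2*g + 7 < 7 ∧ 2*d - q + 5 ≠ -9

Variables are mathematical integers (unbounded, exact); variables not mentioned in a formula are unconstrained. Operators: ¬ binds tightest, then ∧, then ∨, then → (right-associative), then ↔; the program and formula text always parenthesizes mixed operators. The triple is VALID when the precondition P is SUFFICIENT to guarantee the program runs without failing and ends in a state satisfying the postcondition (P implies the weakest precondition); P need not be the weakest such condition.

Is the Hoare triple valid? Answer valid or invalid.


Working backward. After the program, the postcondition 2*g + 7 < 7 ∧ 2*d - q + 5 ≠ -9 must hold; in canonical form it is 2*g < 0 ∧ 2*d ≠ q - 14.
Before d := m: 2*g < 0 ∧ 2*m ≠ q - 14
Before q := 3*d + g + 5: 2*g < 0 ∧ 2*m ≠ 3*d + g - 9
Before m := d: 2*g < 0 ∧ d + g ≠ 9
Before skip: 2*g < 0 ∧ d + g ≠ 9
Before g := d + 7: 2*d < -14 ∧ 2*d ≠ 2
Before q := d: 2*d < -14 ∧ 2*d ≠ 2
The weakest precondition is 2*d < -14 ∧ 2*d ≠ 2.
Check whether 2*d < -17 ∧ 2*d ≠ 2 implies it.
Every state satisfying the precondition satisfies the weakest precondition: the implication holds.
Answer: valid


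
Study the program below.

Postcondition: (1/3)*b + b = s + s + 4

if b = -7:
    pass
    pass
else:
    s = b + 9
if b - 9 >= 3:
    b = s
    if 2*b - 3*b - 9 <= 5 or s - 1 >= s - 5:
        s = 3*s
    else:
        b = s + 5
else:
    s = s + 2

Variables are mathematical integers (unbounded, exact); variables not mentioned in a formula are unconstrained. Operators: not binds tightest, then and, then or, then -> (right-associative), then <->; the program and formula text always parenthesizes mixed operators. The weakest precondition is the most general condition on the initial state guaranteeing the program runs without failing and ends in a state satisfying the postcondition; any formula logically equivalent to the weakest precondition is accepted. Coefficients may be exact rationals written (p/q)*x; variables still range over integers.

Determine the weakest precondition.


Working backward. After the program, the postcondition (1/3)*b + b = s + s + 4 must hold; in canonical form it is (4/3)*b = 2*s + 4.
Then branch requires (14/3)*s = -4; else branch requires (4/3)*b = 2*s + 8.
Before the if: (b >= 12 -> (14/3)*s = -4) and ((not (b >= 12)) -> (4/3)*b = 2*s + 8)
Then branch requires (b >= 12 -> (14/3)*s = -4) and ((not (b >= 12)) -> (4/3)*b = 2*s + 8); else branch requires (b >= 12 -> (14/3)*b = -46) and ((not (b >= 12)) -> (2/3)*b = -26).
Before the if: (b = -7 -> ((b >= 12 -> (14/3)*s = -4) and ((not (b >= 12)) -> (4/3)*b = 2*s + 8))) and ((not (b = -7)) -> ((b >= 12 -> (14/3)*b = -46) and ((not (b >= 12)) -> (2/3)*b = -26)))
Answer: WP = (b = -7 -> ((b >= 12 -> (14/3)*s = -4) and ((not (b >= 12)) -> (4/3)*b = 2*s + 8))) and ((not (b = -7)) -> ((b >= 12 -> (14/3)*b = -46) and ((not (b >= 12)) -> (2/3)*b = -26)))


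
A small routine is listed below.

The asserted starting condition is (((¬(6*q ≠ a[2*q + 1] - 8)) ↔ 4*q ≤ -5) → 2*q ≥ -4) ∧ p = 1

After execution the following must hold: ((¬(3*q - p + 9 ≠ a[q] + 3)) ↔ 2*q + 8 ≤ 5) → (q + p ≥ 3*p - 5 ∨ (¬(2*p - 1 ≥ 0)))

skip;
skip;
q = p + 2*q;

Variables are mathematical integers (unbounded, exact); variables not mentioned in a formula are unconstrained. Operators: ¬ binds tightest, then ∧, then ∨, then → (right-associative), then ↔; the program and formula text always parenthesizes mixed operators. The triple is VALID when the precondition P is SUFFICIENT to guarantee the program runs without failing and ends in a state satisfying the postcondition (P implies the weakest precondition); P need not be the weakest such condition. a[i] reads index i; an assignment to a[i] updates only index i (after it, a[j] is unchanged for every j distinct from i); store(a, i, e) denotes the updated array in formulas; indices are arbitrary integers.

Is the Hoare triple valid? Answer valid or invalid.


Working backward. After the program, the postcondition ((¬(3*q - p + 9 ≠ a[q] + 3)) ↔ 2*q + 8 ≤ 5) → (q + p ≥ 3*p - 5 ∨ (¬(2*p - 1 ≥ 0))) must hold; in canonical form it is ((¬(3*q ≠ a[q] + p - 6)) ↔ 2*q ≤ -3) → (q ≥ 2*p - 5 ∨ (¬(2*p ≥ 1))).
Before q := p + 2*q: ((¬(2*p + 6*q ≠ a[p + 2*q] - 6)) ↔ 2*p + 4*q ≤ -3) → (2*q ≥ p - 5 ∨ (¬(2*p ≥ 1)))
Before skip: ((¬(2*p + 6*q ≠ a[p + 2*q] - 6)) ↔ 2*p + 4*q ≤ -3) → (2*q ≥ p - 5 ∨ (¬(2*p ≥ 1)))
Before skip: ((¬(2*p + 6*q ≠ a[p + 2*q] - 6)) ↔ 2*p + 4*q ≤ -3) → (2*q ≥ p - 5 ∨ (¬(2*p ≥ 1)))
The weakest precondition is ((¬(2*p + 6*q ≠ a[p + 2*q] - 6)) ↔ 2*p + 4*q ≤ -3) → (2*q ≥ p - 5 ∨ (¬(2*p ≥ 1))).
Check whether (((¬(6*q ≠ a[2*q + 1] - 8)) ↔ 4*q ≤ -5) → 2*q ≥ -4) ∧ p = 1 implies it.
Every state satisfying the precondition satisfies the weakest precondition: the implication holds.
Answer: valid


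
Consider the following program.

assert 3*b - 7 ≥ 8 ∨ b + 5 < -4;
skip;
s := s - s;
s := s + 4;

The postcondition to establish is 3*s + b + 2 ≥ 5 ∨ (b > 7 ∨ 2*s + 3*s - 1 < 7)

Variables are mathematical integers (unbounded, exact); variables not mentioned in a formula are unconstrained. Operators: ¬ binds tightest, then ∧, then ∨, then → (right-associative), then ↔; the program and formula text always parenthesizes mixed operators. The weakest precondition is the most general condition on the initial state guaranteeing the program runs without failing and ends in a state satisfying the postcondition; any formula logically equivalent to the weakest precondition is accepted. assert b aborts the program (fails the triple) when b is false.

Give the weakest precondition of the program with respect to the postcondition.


Working backward. After the program, the postcondition 3*s + b + 2 ≥ 5 ∨ (b > 7 ∨ 2*s + 3*s - 1 < 7) must hold; in canonical form it is b + 3*s ≥ 3 ∨ b > 7 ∨ 5*s < 8.
Before s := s + 4: b + 3*s ≥ -9 ∨ b > 7 ∨ 5*s < -12
Before s := s - s: b ≥ -9 ∨ b > 7
Before skip: b ≥ -9 ∨ b > 7
Before assert 3*b - 7 ≥ 8 ∨ b + 5 < -4: (3*b ≥ 15 ∨ b < -9) ∧ (b ≥ -9 ∨ b > 7)
Answer: WP = (3*b ≥ 15 ∨ b < -9) ∧ (b ≥ -9 ∨ b > 7)


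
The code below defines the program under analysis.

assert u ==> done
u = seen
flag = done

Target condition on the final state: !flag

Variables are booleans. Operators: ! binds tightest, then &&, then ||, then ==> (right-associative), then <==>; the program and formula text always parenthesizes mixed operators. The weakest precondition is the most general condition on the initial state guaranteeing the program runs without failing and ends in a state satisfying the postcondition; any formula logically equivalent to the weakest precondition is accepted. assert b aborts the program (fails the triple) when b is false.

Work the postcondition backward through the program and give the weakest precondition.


Working backward. After the program, !flag must hold.
Before flag := done: !done
Before u := seen: !done
Before assert u ==> done: (u ==> done) && (!done)
Answer: WP = (u ==> done) && (!done)


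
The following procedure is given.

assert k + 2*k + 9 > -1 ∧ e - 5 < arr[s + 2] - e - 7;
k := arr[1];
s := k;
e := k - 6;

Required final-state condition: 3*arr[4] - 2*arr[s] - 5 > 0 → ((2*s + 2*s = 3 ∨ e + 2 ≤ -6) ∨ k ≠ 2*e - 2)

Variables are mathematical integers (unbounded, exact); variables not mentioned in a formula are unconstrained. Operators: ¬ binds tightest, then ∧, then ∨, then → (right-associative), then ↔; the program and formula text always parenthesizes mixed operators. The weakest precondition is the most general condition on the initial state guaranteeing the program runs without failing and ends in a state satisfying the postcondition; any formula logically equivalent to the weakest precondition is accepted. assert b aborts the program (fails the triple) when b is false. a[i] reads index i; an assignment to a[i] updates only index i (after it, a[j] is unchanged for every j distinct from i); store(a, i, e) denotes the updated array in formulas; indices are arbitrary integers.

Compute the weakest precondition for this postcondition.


Working backward. After the program, the postcondition 3*arr[4] - 2*arr[s] - 5 > 0 → ((2*s + 2*s = 3 ∨ e + 2 ≤ -6) ∨ k ≠ 2*e - 2) must hold; in canonical form it is 3*arr[4] > 2*arr[s] + 5 → (4*s = 3 ∨ e ≤ -8 ∨ k ≠ 2*e - 2).
Before e := k - 6: 3*arr[4] > 2*arr[s] + 5 → (4*s = 3 ∨ k ≤ -2 ∨ k ≠ 14)
Before s := k: 3*arr[4] > 2*arr[k] + 5 → (4*k = 3 ∨ k ≤ -2 ∨ k ≠ 14)
Before k := arr[1]: 3*arr[4] > 2*arr[arr[1]] + 5 → (4*arr[1] = 3 ∨ arr[1] ≤ -2 ∨ arr[1] ≠ 14)
Before assert k + 2*k + 9 > -1 ∧ e - 5 < arr[s + 2] - e - 7: 3*k > -10 ∧ 2*e < arr[s + 2] - 2 ∧ (3*arr[4] > 2*arr[arr[1]] + 5 → (4*arr[1] = 3 ∨ arr[1] ≤ -2 ∨ arr[1] ≠ 14))
Answer: WP = 3*k > -10 ∧ 2*e < arr[s + 2] - 2 ∧ (3*arr[4] > 2*arr[arr[1]] + 5 → (4*arr[1] = 3 ∨ arr[1] ≤ -2 ∨ arr[1] ≠ 14))


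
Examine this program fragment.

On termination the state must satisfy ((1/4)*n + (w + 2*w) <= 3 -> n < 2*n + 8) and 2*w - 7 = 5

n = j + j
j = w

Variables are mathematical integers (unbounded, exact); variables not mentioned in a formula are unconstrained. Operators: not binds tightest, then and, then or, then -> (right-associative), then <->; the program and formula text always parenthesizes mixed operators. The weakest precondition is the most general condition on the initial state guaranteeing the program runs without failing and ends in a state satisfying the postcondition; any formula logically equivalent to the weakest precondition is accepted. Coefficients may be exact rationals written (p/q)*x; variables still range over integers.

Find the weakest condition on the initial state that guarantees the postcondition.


Working backward. After the program, the postcondition ((1/4)*n + (w + 2*w) <= 3 -> n < 2*n + 8) and 2*w - 7 = 5 must hold; in canonical form it is ((1/4)*n + 3*w <= 3 -> n > -8) and 2*w = 12.
Before j := w: ((1/4)*n + 3*w <= 3 -> n > -8) and 2*w = 12
Before n := j + j: ((1/2)*j + 3*w <= 3 -> 2*j > -8) and 2*w = 12
Answer: WP = ((1/2)*j + 3*w <= 3 -> 2*j > -8) and 2*w = 12


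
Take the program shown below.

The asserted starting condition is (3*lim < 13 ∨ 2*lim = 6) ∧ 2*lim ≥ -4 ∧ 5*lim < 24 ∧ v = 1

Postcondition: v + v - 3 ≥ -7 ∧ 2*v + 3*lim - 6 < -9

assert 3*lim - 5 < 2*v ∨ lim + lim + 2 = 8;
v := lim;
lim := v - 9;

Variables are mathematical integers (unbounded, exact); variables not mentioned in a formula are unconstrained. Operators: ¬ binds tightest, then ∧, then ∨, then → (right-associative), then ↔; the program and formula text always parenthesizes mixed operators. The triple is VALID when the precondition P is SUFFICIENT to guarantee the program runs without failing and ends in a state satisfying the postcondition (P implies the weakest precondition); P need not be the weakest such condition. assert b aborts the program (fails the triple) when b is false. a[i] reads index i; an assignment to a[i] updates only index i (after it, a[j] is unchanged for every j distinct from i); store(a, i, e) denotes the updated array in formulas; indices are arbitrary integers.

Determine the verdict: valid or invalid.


Working backward. After the program, the postcondition v + v - 3 ≥ -7 ∧ 2*v + 3*lim - 6 < -9 must hold; in canonical form it is 2*v ≥ -4 ∧ 3*lim + 2*v < -3.
Before lim := v - 9: 2*v ≥ -4 ∧ 5*v < 24
Before v := lim: 2*lim ≥ -4 ∧ 5*lim < 24
Before assert 3*lim - 5 < 2*v ∨ lim + lim + 2 = 8: (3*lim < 2*v + 5 ∨ 2*lim = 6) ∧ 2*lim ≥ -4 ∧ 5*lim < 24
The weakest precondition is (3*lim < 2*v + 5 ∨ 2*lim = 6) ∧ 2*lim ≥ -4 ∧ 5*lim < 24.
Check whether (3*lim < 13 ∨ 2*lim = 6) ∧ 2*lim ≥ -4 ∧ 5*lim < 24 ∧ v = 1 implies it.
Countermodel: at the initial state lim = 4, v = 1, the precondition holds but the weakest precondition fails.
Answer: invalid


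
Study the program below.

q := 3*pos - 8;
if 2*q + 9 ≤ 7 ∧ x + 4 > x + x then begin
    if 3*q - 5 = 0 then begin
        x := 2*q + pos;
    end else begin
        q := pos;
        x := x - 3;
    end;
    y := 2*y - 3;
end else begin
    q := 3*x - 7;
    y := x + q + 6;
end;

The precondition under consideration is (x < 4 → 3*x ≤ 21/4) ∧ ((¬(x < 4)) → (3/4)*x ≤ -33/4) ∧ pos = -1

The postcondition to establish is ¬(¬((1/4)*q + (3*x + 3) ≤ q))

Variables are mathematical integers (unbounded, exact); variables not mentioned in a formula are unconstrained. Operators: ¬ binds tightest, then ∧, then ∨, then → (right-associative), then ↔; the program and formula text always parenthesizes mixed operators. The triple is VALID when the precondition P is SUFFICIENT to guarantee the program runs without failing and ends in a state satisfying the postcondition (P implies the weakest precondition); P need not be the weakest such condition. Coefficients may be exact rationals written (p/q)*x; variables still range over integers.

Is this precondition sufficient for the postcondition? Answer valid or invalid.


Working backward. After the program, the postcondition ¬(¬((1/4)*q + (3*x + 3) ≤ q)) must hold; in canonical form it is 3*x ≤ (3/4)*q - 3.
Then branch requires (3*q = 5 → 3*pos + (21/4)*q ≤ -3) ∧ ((¬(3*q = 5)) → 3*x ≤ (3/4)*pos + 6); else branch requires (3/4)*x ≤ -33/4.
Before the if: ((2*q ≤ -2 ∧ x < 4) → ((3*q = 5 → 3*pos + (21/4)*q ≤ -3) ∧ ((¬(3*q = 5)) → 3*x ≤ (3/4)*pos + 6))) ∧ ((¬(2*q ≤ -2 ∧ x < 4)) → (3/4)*x ≤ -33/4)
Before q := 3*pos - 8: ((6*pos ≤ 14 ∧ x < 4) → ((9*pos = 29 → (75/4)*pos ≤ 39) ∧ ((¬(9*pos = 29)) → 3*x ≤ (3/4)*pos + 6))) ∧ ((¬(6*pos ≤ 14 ∧ x < 4)) → (3/4)*x ≤ -33/4)
The weakest precondition is ((6*pos ≤ 14 ∧ x < 4) → ((9*pos = 29 → (75/4)*pos ≤ 39) ∧ ((¬(9*pos = 29)) → 3*x ≤ (3/4)*pos + 6))) ∧ ((¬(6*pos ≤ 14 ∧ x < 4)) → (3/4)*x ≤ -33/4).
Check whether (x < 4 → 3*x ≤ 21/4) ∧ ((¬(x < 4)) → (3/4)*x ≤ -33/4) ∧ pos = -1 implies it.
Every state satisfying the precondition satisfies the weakest precondition: the implication holds.
Answer: valid


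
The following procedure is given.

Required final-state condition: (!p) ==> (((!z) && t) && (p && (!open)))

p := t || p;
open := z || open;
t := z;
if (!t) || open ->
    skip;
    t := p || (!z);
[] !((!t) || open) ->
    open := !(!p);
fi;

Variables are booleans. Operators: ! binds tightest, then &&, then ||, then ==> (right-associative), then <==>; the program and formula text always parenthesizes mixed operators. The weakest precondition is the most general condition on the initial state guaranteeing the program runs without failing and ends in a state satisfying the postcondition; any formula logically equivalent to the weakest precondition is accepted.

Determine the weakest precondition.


Working backward. After the program, the postcondition (!p) ==> (((!z) && t) && (p && (!open))) must hold; in canonical form it is (!p) ==> ((!z) && t && p && (!open)).
Then branch requires (!p) ==> ((!z) && (p || (!z)) && p && (!open)); else branch requires p.
Before the if: (((!t) || open) ==> ((!p) ==> ((!z) && (p || (!z)) && p && (!open)))) && ((!((!t) || open)) ==> p)
Before t := z: (((!z) || open) ==> ((!p) ==> ((!z) && (p || (!z)) && p && (!open)))) && ((!((!z) || open)) ==> p)
Before open := z || open: (!p) ==> ((!z) && (p || (!z)) && p && (!(z || open)))
Before p := t || p: (!(t || p)) ==> ((!z) && (t || p || (!z)) && (t || p) && (!(z || open)))
Answer: WP = (!(t || p)) ==> ((!z) && (t || p || (!z)) && (t || p) && (!(z || open)))


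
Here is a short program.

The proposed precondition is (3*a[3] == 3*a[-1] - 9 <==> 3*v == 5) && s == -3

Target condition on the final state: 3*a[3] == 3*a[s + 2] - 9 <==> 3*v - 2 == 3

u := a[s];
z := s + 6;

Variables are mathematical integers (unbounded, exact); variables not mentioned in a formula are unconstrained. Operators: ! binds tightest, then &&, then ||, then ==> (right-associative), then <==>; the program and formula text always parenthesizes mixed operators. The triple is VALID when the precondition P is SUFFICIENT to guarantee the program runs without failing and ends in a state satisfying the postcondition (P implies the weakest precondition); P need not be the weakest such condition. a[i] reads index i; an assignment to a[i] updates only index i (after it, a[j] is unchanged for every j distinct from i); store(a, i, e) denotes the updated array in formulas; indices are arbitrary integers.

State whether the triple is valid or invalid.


Working backward. After the program, the postcondition 3*a[3] == 3*a[s + 2] - 9 <==> 3*v - 2 == 3 must hold; in canonical form it is 3*a[3] == 3*a[s + 2] - 9 <==> 3*v == 5.
Before z := s + 6: 3*a[3] == 3*a[s + 2] - 9 <==> 3*v == 5
Before u := a[s]: 3*a[3] == 3*a[s + 2] - 9 <==> 3*v == 5
The weakest precondition is 3*a[3] == 3*a[s + 2] - 9 <==> 3*v == 5.
Check whether (3*a[3] == 3*a[-1] - 9 <==> 3*v == 5) && s == -3 implies it.
Every state satisfying the precondition satisfies the weakest precondition: the implication holds.
Answer: valid


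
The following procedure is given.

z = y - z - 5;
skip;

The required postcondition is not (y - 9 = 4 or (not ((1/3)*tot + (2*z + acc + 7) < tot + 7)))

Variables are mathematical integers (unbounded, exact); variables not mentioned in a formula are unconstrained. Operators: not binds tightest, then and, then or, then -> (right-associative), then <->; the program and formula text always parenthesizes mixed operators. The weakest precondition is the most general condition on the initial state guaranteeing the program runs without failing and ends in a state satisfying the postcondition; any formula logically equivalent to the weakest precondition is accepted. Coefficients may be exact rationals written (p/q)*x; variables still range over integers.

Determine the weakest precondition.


Working backward. After the program, the postcondition not (y - 9 = 4 or (not ((1/3)*tot + (2*z + acc + 7) < tot + 7))) must hold; in canonical form it is not (y = 13 or (not (acc + 2*z < (2/3)*tot))).
Before skip: not (y = 13 or (not (acc + 2*z < (2/3)*tot)))
Before z := y - z - 5: not (y = 13 or (not (acc + 2*y < (2/3)*tot + 2*z + 10)))
Answer: WP = not (y = 13 or (not (acc + 2*y < (2/3)*tot + 2*z + 10)))


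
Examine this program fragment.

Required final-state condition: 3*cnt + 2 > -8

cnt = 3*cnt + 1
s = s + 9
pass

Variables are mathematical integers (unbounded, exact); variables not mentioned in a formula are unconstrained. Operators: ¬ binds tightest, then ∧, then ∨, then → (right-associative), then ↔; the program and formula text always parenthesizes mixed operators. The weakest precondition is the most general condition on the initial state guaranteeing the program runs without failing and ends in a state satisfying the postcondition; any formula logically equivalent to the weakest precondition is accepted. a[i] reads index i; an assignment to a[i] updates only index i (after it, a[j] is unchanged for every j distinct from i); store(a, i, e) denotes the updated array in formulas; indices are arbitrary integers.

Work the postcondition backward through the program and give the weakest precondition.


Working backward. After the program, the postcondition 3*cnt + 2 > -8 must hold; in canonical form it is 3*cnt > -10.
Before skip: 3*cnt > -10
Before s := s + 9: 3*cnt > -10
Before cnt := 3*cnt + 1: 9*cnt > -13
Answer: WP = 9*cnt > -13


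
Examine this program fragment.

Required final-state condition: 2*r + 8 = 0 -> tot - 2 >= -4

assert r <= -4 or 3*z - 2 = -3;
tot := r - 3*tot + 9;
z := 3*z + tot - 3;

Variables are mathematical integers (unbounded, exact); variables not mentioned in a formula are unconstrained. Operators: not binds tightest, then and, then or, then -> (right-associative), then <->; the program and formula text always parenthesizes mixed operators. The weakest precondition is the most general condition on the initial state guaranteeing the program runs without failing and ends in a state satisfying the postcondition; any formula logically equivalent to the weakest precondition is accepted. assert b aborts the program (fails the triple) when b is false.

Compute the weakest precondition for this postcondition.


Working backward. After the program, the postcondition 2*r + 8 = 0 -> tot - 2 >= -4 must hold; in canonical form it is 2*r = -8 -> tot >= -2.
Before z := 3*z + tot - 3: 2*r = -8 -> tot >= -2
Before tot := r - 3*tot + 9: 2*r = -8 -> r >= 3*tot - 11
Before assert r <= -4 or 3*z - 2 = -3: (r <= -4 or 3*z = -1) and (2*r = -8 -> r >= 3*tot - 11)
Answer: WP = (r <= -4 or 3*z = -1) and (2*r = -8 -> r >= 3*tot - 11)


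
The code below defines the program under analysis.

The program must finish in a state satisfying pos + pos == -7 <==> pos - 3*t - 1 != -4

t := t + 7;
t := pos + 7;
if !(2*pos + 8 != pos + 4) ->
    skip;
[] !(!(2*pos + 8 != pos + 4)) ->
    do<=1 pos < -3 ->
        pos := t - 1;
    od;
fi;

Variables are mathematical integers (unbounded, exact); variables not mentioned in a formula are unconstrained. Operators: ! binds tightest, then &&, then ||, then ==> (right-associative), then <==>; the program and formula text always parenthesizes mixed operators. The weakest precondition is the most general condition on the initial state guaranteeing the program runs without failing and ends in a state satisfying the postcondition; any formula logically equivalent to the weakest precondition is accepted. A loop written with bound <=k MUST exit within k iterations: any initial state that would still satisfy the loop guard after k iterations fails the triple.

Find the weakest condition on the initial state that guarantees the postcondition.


Working backward. After the program, the postcondition pos + pos == -7 <==> pos - 3*t - 1 != -4 must hold; in canonical form it is 2*pos == -7 <==> pos != 3*t - 3.
Then branch requires 2*pos == -7 <==> pos != 3*t - 3; else branch requires (pos < -3 ==> ((!(t < -2)) && (2*t == -5 <==> 2*t != 2))) && ((!(pos < -3)) ==> (2*pos == -7 <==> pos != 3*t - 3)).
Before the if: ((!(pos != -4)) ==> (2*pos == -7 <==> pos != 3*t - 3)) && (pos != -4 ==> ((pos < -3 ==> ((!(t < -2)) && (2*t == -5 <==> 2*t != 2))) && ((!(pos < -3)) ==> (2*pos == -7 <==> pos != 3*t - 3))))
Before t := pos + 7: ((!(pos != -4)) ==> (2*pos == -7 <==> 2*pos != -18)) && (pos != -4 ==> ((pos < -3 ==> ((!(pos < -9)) && (2*pos == -19 <==> 2*pos != -12))) && ((!(pos < -3)) ==> (2*pos == -7 <==> 2*pos != -18))))
Before t := t + 7: ((!(pos != -4)) ==> (2*pos == -7 <==> 2*pos != -18)) && (pos != -4 ==> ((pos < -3 ==> ((!(pos < -9)) && (2*pos == -19 <==> 2*pos != -12))) && ((!(pos < -3)) ==> (2*pos == -7 <==> 2*pos != -18))))
Answer: WP = ((!(pos != -4)) ==> (2*pos == -7 <==> 2*pos != -18)) && (pos != -4 ==> ((pos < -3 ==> ((!(pos < -9)) && (2*pos == -19 <==> 2*pos != -12))) && ((!(pos < -3)) ==> (2*pos == -7 <==> 2*pos != -18))))


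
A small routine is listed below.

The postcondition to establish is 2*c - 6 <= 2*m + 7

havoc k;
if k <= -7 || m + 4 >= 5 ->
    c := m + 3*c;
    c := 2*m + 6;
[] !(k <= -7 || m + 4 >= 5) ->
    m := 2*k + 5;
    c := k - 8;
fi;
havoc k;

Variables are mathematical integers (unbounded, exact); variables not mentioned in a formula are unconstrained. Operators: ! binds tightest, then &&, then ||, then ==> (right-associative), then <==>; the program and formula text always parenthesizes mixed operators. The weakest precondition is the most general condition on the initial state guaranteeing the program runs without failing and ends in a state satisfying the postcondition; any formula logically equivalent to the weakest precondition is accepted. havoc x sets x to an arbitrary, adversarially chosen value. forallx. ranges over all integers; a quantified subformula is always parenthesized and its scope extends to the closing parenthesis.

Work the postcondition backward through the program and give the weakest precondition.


Working backward. After the program, the postcondition 2*c - 6 <= 2*m + 7 must hold; in canonical form it is 2*c <= 2*m + 13.
Before havoc k: 2*c <= 2*m + 13
Then branch requires 2*m <= 1; else branch requires 2*k >= -39.
Before the if: ((k <= -7 || m >= 1) ==> 2*m <= 1) && ((!(k <= -7 || m >= 1)) ==> 2*k >= -39)
Before havoc k: forall k_1. (((k_1 <= -7 || m >= 1) ==> 2*m <= 1) && ((!(k_1 <= -7 || m >= 1)) ==> 2*k_1 >= -39))
Answer: WP = forall k_1. (((k_1 <= -7 || m >= 1) ==> 2*m <= 1) && ((!(k_1 <= -7 || m >= 1)) ==> 2*k_1 >= -39))


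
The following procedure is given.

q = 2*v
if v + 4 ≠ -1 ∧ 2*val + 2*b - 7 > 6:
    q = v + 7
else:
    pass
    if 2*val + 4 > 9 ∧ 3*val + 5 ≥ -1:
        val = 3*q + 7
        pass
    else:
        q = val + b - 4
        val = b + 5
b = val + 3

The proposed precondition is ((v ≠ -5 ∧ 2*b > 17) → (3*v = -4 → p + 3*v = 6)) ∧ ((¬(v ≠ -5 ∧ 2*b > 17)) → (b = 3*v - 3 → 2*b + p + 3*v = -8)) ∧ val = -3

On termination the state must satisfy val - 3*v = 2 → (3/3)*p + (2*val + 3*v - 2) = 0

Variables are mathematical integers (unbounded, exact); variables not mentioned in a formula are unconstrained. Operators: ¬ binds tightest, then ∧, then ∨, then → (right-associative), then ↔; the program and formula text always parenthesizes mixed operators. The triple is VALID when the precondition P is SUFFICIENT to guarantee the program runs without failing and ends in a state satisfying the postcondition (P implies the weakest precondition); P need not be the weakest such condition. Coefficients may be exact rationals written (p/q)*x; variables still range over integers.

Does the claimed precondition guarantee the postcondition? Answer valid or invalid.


Working backward. After the program, the postcondition val - 3*v = 2 → (3/3)*p + (2*val + 3*v - 2) = 0 must hold; in canonical form it is val = 3*v + 2 → p + 3*v + 2*val = 2.
Before b := val + 3: val = 3*v + 2 → p + 3*v + 2*val = 2
Then branch requires val = 3*v + 2 → p + 3*v + 2*val = 2; else branch requires ((2*val > 5 ∧ 3*val ≥ -6) → (3*q = 3*v - 5 → p + 6*q + 3*v = -12)) ∧ ((¬(2*val > 5 ∧ 3*val ≥ -6)) → (b = 3*v - 3 → 2*b + p + 3*v = -8)).
Before the if: ((v ≠ -5 ∧ 2*b + 2*val > 13) → (val = 3*v + 2 → p + 3*v + 2*val = 2)) ∧ ((¬(v ≠ -5 ∧ 2*b + 2*val > 13)) → (((2*val > 5 ∧ 3*val ≥ -6) → (3*q = 3*v - 5 → p + 6*q + 3*v = -12)) ∧ ((¬(2*val > 5 ∧ 3*val ≥ -6)) → (b = 3*v - 3 → 2*b + p + 3*v = -8))))
Before q := 2*v: ((v ≠ -5 ∧ 2*b + 2*val > 13) → (val = 3*v + 2 → p + 3*v + 2*val = 2)) ∧ ((¬(v ≠ -5 ∧ 2*b + 2*val > 13)) → (((2*val > 5 ∧ 3*val ≥ -6) → (3*v = -5 → p + 15*v = -12)) ∧ ((¬(2*val > 5 ∧ 3*val ≥ -6)) → (b = 3*v - 3 → 2*b + p + 3*v = -8))))
The weakest precondition is ((v ≠ -5 ∧ 2*b + 2*val > 13) → (val = 3*v + 2 → p + 3*v + 2*val = 2)) ∧ ((¬(v ≠ -5 ∧ 2*b + 2*val > 13)) → (((2*val > 5 ∧ 3*val ≥ -6) → (3*v = -5 → p + 15*v = -12)) ∧ ((¬(2*val > 5 ∧ 3*val ≥ -6)) → (b = 3*v - 3 → 2*b + p + 3*v = -8)))).
Check whether ((v ≠ -5 ∧ 2*b > 17) → (3*v = -4 → p + 3*v = 6)) ∧ ((¬(v ≠ -5 ∧ 2*b > 17)) → (b = 3*v - 3 → 2*b + p + 3*v = -8)) ∧ val = -3 implies it.
Countermodel: at the initial state b = 9, p = -37, v = 4, val = -3, the precondition holds but the weakest precondition fails.
Answer: invalid


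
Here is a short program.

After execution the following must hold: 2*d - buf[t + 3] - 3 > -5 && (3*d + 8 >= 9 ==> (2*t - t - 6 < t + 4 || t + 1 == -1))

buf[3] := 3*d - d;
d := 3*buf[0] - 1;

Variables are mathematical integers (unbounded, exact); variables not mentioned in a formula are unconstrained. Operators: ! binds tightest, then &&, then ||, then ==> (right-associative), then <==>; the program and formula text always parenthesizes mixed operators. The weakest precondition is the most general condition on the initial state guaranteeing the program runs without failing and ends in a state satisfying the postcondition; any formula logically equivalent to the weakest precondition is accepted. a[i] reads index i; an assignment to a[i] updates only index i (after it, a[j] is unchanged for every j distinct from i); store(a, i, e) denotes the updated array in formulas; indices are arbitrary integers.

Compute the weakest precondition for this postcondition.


Working backward. After the program, the postcondition 2*d - buf[t + 3] - 3 > -5 && (3*d + 8 >= 9 ==> (2*t - t - 6 < t + 4 || t + 1 == -1)) must hold; in canonical form it is 2*d > buf[t + 3] - 2.
Before d := 3*buf[0] - 1: 6*buf[0] > buf[t + 3]
Before buf[3] := 3*d - d: 6*buf[0] > store(buf, 3, 2*d)[t + 3]
Answer: WP = 6*buf[0] > store(buf, 3, 2*d)[t + 3]


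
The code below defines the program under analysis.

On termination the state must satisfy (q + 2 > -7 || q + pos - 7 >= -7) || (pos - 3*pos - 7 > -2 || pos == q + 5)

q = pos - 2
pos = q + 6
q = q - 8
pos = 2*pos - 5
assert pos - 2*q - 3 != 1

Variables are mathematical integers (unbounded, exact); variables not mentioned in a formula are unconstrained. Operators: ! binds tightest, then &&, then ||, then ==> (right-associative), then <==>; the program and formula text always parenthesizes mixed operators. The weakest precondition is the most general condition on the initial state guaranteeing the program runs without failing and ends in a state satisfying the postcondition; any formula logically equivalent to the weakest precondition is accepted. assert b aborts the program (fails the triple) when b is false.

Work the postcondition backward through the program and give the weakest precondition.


Working backward. After the program, the postcondition (q + 2 > -7 || q + pos - 7 >= -7) || (pos - 3*pos - 7 > -2 || pos == q + 5) must hold; in canonical form it is q > -9 || pos + q >= 0 || 2*pos < -5 || pos == q + 5.
Before assert pos - 2*q - 3 != 1: pos != 2*q + 4 && (q > -9 || pos + q >= 0 || 2*pos < -5 || pos == q + 5)
Before pos := 2*pos - 5: 2*pos != 2*q + 9 && (q > -9 || 2*pos + q >= 5 || 4*pos < 5 || 2*pos == q + 10)
Before q := q - 8: 2*pos != 2*q - 7 && (q > -1 || 2*pos + q >= 13 || 4*pos < 5 || 2*pos == q + 2)
Before pos := q + 6: q > -1 || 3*q >= 1 || 4*q < -19 || q == -10
Before q := pos - 2: pos > 1 || 3*pos >= 7 || 4*pos < -11 || pos == -8
Answer: WP = pos > 1 || 3*pos >= 7 || 4*pos < -11 || pos == -8


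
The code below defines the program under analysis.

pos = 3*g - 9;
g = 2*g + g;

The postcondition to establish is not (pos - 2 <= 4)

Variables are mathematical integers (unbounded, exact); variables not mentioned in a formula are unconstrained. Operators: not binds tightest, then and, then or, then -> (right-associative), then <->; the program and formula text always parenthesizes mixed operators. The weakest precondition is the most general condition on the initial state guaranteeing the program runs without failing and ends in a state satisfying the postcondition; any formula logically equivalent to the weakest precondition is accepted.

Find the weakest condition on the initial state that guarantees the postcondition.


Working backward. After the program, the postcondition not (pos - 2 <= 4) must hold; in canonical form it is not (pos <= 6).
Before g := 2*g + g: not (pos <= 6)
Before pos := 3*g - 9: not (3*g <= 15)
Answer: WP = not (3*g <= 15)


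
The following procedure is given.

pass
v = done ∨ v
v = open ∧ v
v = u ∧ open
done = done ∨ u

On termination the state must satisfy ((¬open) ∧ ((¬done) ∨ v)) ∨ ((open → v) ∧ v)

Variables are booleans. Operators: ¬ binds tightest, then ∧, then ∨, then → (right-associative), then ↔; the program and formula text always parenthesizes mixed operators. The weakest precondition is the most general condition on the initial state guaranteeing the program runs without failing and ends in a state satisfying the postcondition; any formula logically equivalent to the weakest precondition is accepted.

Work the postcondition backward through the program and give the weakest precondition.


Working backward. After the program, ((¬open) ∧ ((¬done) ∨ v)) ∨ ((open → v) ∧ v) must hold.
Before done := done ∨ u: ((¬open) ∧ ((¬(done ∨ u)) ∨ v)) ∨ ((open → v) ∧ v)
Before v := u ∧ open: ((¬open) ∧ ((¬(done ∨ u)) ∨ (u ∧ open))) ∨ ((open → (u ∧ open)) ∧ u ∧ open)
Before v := open ∧ v: ((¬open) ∧ ((¬(done ∨ u)) ∨ (u ∧ open))) ∨ ((open → (u ∧ open)) ∧ u ∧ open)
Before v := done ∨ v: ((¬open) ∧ ((¬(done ∨ u)) ∨ (u ∧ open))) ∨ ((open → (u ∧ open)) ∧ u ∧ open)
Before skip: ((¬open) ∧ ((¬(done ∨ u)) ∨ (u ∧ open))) ∨ ((open → (u ∧ open)) ∧ u ∧ open)
Answer: WP = ((¬open) ∧ ((¬(done ∨ u)) ∨ (u ∧ open))) ∨ ((open → (u ∧ open)) ∧ u ∧ open)


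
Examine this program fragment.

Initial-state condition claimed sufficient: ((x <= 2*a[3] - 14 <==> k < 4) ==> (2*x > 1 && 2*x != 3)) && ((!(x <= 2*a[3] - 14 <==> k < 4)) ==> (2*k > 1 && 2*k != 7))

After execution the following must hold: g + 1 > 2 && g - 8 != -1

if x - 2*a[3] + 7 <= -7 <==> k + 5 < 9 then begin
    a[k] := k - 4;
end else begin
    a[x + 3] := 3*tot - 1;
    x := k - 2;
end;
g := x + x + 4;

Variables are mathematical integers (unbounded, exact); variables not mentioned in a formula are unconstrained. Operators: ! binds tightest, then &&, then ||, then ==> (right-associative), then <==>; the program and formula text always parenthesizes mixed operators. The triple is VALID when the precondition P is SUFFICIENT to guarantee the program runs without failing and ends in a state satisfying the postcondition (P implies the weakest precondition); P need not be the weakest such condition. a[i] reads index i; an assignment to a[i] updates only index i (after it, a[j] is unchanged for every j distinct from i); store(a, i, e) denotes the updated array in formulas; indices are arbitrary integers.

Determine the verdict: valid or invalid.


Working backward. After the program, the postcondition g + 1 > 2 && g - 8 != -1 must hold; in canonical form it is g > 1 && g != 7.
Before g := x + x + 4: 2*x > -3 && 2*x != 3
Then branch requires 2*x > -3 && 2*x != 3; else branch requires 2*k > 1 && 2*k != 7.
Before the if: ((x <= 2*a[3] - 14 <==> k < 4) ==> (2*x > -3 && 2*x != 3)) && ((!(x <= 2*a[3] - 14 <==> k < 4)) ==> (2*k > 1 && 2*k != 7))
The weakest precondition is ((x <= 2*a[3] - 14 <==> k < 4) ==> (2*x > -3 && 2*x != 3)) && ((!(x <= 2*a[3] - 14 <==> k < 4)) ==> (2*k > 1 && 2*k != 7)).
Check whether ((x <= 2*a[3] - 14 <==> k < 4) ==> (2*x > 1 && 2*x != 3)) && ((!(x <= 2*a[3] - 14 <==> k < 4)) ==> (2*k > 1 && 2*k != 7)) implies it.
Every state satisfying the precondition satisfies the weakest precondition: the implication holds.
Answer: valid


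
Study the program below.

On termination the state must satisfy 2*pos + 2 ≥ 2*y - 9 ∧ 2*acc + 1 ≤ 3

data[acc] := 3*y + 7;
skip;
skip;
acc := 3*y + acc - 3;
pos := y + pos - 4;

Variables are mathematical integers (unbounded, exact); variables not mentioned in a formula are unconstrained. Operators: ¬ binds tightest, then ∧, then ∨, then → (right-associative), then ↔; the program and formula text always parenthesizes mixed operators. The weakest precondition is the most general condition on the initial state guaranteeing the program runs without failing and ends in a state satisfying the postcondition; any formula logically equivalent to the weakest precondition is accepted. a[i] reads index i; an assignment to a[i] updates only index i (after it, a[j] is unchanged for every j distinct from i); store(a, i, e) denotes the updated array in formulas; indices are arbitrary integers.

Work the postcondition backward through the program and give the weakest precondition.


Working backward. After the program, the postcondition 2*pos + 2 ≥ 2*y - 9 ∧ 2*acc + 1 ≤ 3 must hold; in canonical form it is 2*pos ≥ 2*y - 11 ∧ 2*acc ≤ 2.
Before pos := y + pos - 4: 2*pos ≥ -3 ∧ 2*acc ≤ 2
Before acc := 3*y + acc - 3: 2*pos ≥ -3 ∧ 2*acc + 6*y ≤ 8
Before skip: 2*pos ≥ -3 ∧ 2*acc + 6*y ≤ 8
Before skip: 2*pos ≥ -3 ∧ 2*acc + 6*y ≤ 8
Before data[acc] := 3*y + 7: 2*pos ≥ -3 ∧ 2*acc + 6*y ≤ 8
Answer: WP = 2*pos ≥ -3 ∧ 2*acc + 6*y ≤ 8


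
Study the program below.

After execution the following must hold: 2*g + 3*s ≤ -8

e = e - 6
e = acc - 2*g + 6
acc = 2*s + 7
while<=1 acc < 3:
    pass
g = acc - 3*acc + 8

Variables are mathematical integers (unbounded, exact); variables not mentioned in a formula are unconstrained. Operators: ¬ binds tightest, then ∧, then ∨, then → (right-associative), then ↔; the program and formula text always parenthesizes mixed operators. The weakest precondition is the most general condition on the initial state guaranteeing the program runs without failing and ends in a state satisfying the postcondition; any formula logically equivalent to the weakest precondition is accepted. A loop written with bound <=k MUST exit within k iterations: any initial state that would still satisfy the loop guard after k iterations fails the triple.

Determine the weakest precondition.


Working backward. After the program, 2*g + 3*s ≤ -8 must hold.
Before g := acc - 3*acc + 8: 3*s ≤ 4*acc - 24
Before the loop (bound <=1), unroll the exhaustion recursion (WP_0 = exit-now case; WP_j = one more guarded iteration, up to j = 1):
  WP_0: (¬(acc < 3)) ∧ 3*s ≤ 4*acc - 24
  WP_1: (acc < 3 → ((¬(acc < 3)) ∧ 3*s ≤ 4*acc - 24)) ∧ ((¬(acc < 3)) → 3*s ≤ 4*acc - 24)
So before the loop: (acc < 3 → ((¬(acc < 3)) ∧ 3*s ≤ 4*acc - 24)) ∧ ((¬(acc < 3)) → 3*s ≤ 4*acc - 24)
Before acc := 2*s + 7: (2*s < -4 → ((¬(2*s < -4)) ∧ 5*s ≥ -4)) ∧ ((¬(2*s < -4)) → 5*s ≥ -4)
Before e := acc - 2*g + 6: (2*s < -4 → ((¬(2*s < -4)) ∧ 5*s ≥ -4)) ∧ ((¬(2*s < -4)) → 5*s ≥ -4)
Before e := e - 6: (2*s < -4 → ((¬(2*s < -4)) ∧ 5*s ≥ -4)) ∧ ((¬(2*s < -4)) → 5*s ≥ -4)
Answer: WP = (2*s < -4 → ((¬(2*s < -4)) ∧ 5*s ≥ -4)) ∧ ((¬(2*s < -4)) → 5*s ≥ -4)


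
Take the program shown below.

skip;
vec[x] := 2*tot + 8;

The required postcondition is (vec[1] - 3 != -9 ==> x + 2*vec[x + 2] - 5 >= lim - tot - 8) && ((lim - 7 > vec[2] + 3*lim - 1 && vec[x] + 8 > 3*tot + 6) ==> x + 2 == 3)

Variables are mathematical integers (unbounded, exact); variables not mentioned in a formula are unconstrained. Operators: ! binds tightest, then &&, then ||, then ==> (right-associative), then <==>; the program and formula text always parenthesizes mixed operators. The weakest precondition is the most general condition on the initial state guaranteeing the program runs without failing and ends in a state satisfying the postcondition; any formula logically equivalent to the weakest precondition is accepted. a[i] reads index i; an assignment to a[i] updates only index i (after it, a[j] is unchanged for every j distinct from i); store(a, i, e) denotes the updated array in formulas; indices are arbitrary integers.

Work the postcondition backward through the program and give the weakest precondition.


Working backward. After the program, the postcondition (vec[1] - 3 != -9 ==> x + 2*vec[x + 2] - 5 >= lim - tot - 8) && ((lim - 7 > vec[2] + 3*lim - 1 && vec[x] + 8 > 3*tot + 6) ==> x + 2 == 3) must hold; in canonical form it is (vec[1] != -6 ==> 2*vec[x + 2] + tot + x >= lim - 3) && ((vec[2] + 2*lim < -6 && vec[x] > 3*tot - 2) ==> x == 1).
Before vec[x] := 2*tot + 8: (store(vec, x, 2*tot + 8)[1] != -6 ==> 2*store(vec, x, 2*tot + 8)[x + 2] + tot + x >= lim - 3) && ((store(vec, x, 2*tot + 8)[2] + 2*lim < -6 && store(vec, x, 2*tot + 8)[x] > 3*tot - 2) ==> x == 1)
Before skip: (store(vec, x, 2*tot + 8)[1] != -6 ==> 2*store(vec, x, 2*tot + 8)[x + 2] + tot + x >= lim - 3) && ((store(vec, x, 2*tot + 8)[2] + 2*lim < -6 && store(vec, x, 2*tot + 8)[x] > 3*tot - 2) ==> x == 1)
Answer: WP = (store(vec, x, 2*tot + 8)[1] != -6 ==> 2*store(vec, x, 2*tot + 8)[x + 2] + tot + x >= lim - 3) && ((store(vec, x, 2*tot + 8)[2] + 2*lim < -6 && store(vec, x, 2*tot + 8)[x] > 3*tot - 2) ==> x == 1)
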